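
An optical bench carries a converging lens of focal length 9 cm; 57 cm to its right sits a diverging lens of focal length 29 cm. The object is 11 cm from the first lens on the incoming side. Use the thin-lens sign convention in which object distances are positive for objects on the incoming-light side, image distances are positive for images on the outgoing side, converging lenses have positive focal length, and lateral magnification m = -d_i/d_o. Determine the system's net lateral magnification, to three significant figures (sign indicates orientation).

-3.58

Applying the thin-lens equation to the first lens, 1/9 = 1/11 + 1/d_i1, which gives d_i1 = 49.500 cm.
Its lateral magnification is m_1 = -d_i1/d_o1 = -(49.500)/11 = -4.5000.
The intermediate image is 49.500 cm to the right of lens 1, so d_o2 = L - d_i1 = 57 - 49.500 = 7.500 cm.
Applying the thin-lens equation again with f_2 = -29 cm and d_o2 = 7.500 cm gives d_i2 = -5.959 cm.
m_2 = -(-5.959)/(7.500) = 0.7945.
Total m = m_1 x m_2 = (-4.5000)(0.7945) = -3.5753.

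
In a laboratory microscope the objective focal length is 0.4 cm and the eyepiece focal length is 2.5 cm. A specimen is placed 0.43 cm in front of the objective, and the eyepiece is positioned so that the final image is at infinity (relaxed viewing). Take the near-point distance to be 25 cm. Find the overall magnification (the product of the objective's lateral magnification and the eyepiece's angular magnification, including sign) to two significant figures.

Objective: 1/d_i = 1/f_obj - 1/d_o = 1/0.4 - 1/0.43 = 0.17442 cm^-1, so d_i = 5.733 cm.
m_obj = -d_i/d_o = -5.733/0.43 = -13.333.
Eyepiece angular magnification (image at infinity): M_eye = D/f_e = 25/2.5 = 10.000.
Overall M = m_obj x M_eye = (-13.333)(10.000) = -133.33.

-130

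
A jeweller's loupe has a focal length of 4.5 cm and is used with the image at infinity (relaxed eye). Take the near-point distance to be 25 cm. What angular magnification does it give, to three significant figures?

5.56

M = D/f = 25/4.5 = 5.556.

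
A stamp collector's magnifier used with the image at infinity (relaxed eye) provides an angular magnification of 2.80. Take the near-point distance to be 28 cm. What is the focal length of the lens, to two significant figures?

For the image at infinity, M = D/f.
f = D/M = 28/2.8 = 10.000 cm.

10 cm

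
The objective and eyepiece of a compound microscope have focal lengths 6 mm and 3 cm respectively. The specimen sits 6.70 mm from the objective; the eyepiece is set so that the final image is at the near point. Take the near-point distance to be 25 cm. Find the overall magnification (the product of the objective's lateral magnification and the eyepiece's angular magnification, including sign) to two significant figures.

-80

Convert to cm: f_obj = 6 mm = 0.6 cm; d_o = 6.70 mm = 0.67 cm.
Objective: 1/d_i = 1/f_obj - 1/d_o = 1/0.6 - 1/0.67 = 0.17413 cm^-1, so d_i = 5.743 cm.
m_obj = -d_i/d_o = -5.743/0.67 = -8.571.
Eyepiece angular magnification (image at near point): M_eye = 1 + D/f_e = 1 + 25/3 = 9.333.
Overall M = m_obj x M_eye = (-8.571)(9.333) = -80.00.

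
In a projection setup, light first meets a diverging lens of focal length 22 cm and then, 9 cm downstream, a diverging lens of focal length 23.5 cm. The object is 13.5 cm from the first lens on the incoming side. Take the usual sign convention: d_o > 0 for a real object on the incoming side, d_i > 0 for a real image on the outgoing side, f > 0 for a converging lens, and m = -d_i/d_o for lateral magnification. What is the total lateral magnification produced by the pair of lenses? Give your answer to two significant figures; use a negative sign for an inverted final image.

Applying the thin-lens equation to the first lens, 1/(-22) = 1/13.5 + 1/d_i1, which gives d_i1 = -8.366 cm.
Its lateral magnification is m_1 = -d_i1/d_o1 = -(-8.366)/13.5 = 0.6197.
With d_i1 < 0 the first image is virtual and lies on the object side; the object distance for lens 2 is d_o2 = 9 - (-8.366) = 17.366 cm.
Applying the thin-lens equation again with f_2 = -23.5 cm and d_o2 = 17.366 cm gives d_i2 = -9.986 cm.
m_2 = -(-9.986)/(17.366) = 0.5750.
Overall magnification: m = m_1 m_2 = 0.3564.

0.36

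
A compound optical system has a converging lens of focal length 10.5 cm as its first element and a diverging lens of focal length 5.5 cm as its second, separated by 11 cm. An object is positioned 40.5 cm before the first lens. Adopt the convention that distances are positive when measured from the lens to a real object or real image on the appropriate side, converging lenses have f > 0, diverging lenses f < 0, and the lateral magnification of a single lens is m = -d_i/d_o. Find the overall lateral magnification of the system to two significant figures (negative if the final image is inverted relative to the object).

Applying the thin-lens equation to the first lens, 1/10.5 = 1/40.5 + 1/d_i1, which gives d_i1 = 14.175 cm.
Its lateral magnification is m_1 = -d_i1/d_o1 = -(14.175)/40.5 = -0.3500.
Since 14.175 cm > 11 cm, the first image lies past the second lens and serves as a virtual object: d_o2 = L - d_i1 = -3.175 cm.
Applying the thin-lens equation again with f_2 = -5.5 cm and d_o2 = -3.175 cm gives d_i2 = 7.511 cm.
m_2 = -(7.511)/(-3.175) = 2.3656.
Total m = m_1 x m_2 = (-0.3500)(2.3656) = -0.8280.

-0.83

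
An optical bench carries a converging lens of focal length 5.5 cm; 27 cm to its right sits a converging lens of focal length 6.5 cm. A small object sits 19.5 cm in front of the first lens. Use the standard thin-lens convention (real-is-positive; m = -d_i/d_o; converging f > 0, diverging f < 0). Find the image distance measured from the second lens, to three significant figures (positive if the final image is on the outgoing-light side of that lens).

Lens 1: 1/d_i1 = 1/f_1 - 1/d_o1 = 1/5.5 - 1/19.5 = 0.13054 cm^-1, so d_i1 = 7.661 cm.
The intermediate image is 7.661 cm to the right of lens 1, so d_o2 = L - d_i1 = 27 - 7.661 = 19.339 cm.
Lens 2: 1/d_i2 = 1/f_2 - 1/d_o2 = 1/6.5 - 1/(19.339) = 0.10214 cm^-1, so d_i2 = 9.791 cm.

9.79 cm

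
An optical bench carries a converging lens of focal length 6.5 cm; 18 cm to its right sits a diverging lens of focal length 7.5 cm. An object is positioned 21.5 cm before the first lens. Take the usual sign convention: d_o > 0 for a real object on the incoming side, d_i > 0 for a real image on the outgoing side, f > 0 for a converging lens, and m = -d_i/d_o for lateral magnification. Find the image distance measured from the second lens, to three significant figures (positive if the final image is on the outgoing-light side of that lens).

-4.02 cm

Lens 1: 1/d_i1 = 1/f_1 - 1/d_o1 = 1/6.5 - 1/21.5 = 0.10733 cm^-1, so d_i1 = 9.317 cm.
The intermediate image is 9.317 cm to the right of lens 1, so d_o2 = L - d_i1 = 18 - 9.317 = 8.683 cm.
Lens 2: 1/d_i2 = 1/f_2 - 1/d_o2 = 1/(-7.5) - 1/(8.683) = -0.24850 cm^-1, so d_i2 = -4.024 cm.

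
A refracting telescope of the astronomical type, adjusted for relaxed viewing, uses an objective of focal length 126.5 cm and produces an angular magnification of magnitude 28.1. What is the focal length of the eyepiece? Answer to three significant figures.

4.50 cm

|M| = f_obj/f_eye, so f_eye = f_obj/|M| = 126.5/28.1 = 4.502 cm.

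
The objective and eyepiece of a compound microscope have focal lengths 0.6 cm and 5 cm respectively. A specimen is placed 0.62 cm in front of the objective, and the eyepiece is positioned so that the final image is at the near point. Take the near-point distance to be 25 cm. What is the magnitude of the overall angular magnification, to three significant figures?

180

Objective: 1/d_i = 1/f_obj - 1/d_o = 1/0.6 - 1/0.62 = 0.05376 cm^-1, so d_i = 18.600 cm.
m_obj = -d_i/d_o = -18.600/0.62 = -30.000.
Eyepiece angular magnification (image at near point): M_eye = 1 + D/f_e = 1 + 25/5 = 6.000.
Overall M = m_obj x M_eye = (-30.000)(6.000) = -180.00.
|M| = 180.00.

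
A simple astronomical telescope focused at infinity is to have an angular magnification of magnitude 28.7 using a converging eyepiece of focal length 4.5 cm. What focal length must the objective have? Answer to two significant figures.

130 cm

|M| = f_obj/|f_eye|, so f_obj = |M| x |f_eye| = 28.7 x 4.5 = 129.150 cm.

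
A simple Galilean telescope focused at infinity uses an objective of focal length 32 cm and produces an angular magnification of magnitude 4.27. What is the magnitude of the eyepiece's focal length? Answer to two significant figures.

|M| = f_obj/|f_eye|, so |f_eye| = f_obj/|M| = 32/4.27 = 7.494 cm.
(The eyepiece is diverging, so its signed focal length is -7.494 cm.)

7.5 cm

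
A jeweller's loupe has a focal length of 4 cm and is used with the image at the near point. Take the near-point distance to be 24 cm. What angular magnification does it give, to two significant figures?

M = 1 + D/f = 1 + 24/4 = 7.000.

7.0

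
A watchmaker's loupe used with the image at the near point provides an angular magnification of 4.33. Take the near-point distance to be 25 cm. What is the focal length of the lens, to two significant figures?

7.5 cm

For the image at the near point, M = 1 + D/f.
f = D/(M - 1) = 25/(4.33 - 1) = 7.508 cm.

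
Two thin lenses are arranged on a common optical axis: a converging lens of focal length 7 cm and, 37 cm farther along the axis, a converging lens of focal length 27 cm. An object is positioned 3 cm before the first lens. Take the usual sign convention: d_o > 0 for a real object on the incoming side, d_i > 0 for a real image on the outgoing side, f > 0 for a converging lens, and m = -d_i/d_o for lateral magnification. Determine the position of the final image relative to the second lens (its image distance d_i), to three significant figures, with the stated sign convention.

First lens: d_i1 = 1/(1/7 - 1/3) = -5.250 cm.
With d_i1 < 0 the first image is virtual and lies on the object side; the object distance for lens 2 is d_o2 = 37 - (-5.250) = 42.250 cm.
Second lens: d_i2 = 1/(1/27 - 1/(42.250)) = 74.803 cm.

74.8 cm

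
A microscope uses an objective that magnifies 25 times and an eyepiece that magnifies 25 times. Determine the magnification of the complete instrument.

The overall magnification of a compound microscope is the product of the objective and eyepiece magnifications:
M = M_obj x M_eye = 25 x 25 = 625.

625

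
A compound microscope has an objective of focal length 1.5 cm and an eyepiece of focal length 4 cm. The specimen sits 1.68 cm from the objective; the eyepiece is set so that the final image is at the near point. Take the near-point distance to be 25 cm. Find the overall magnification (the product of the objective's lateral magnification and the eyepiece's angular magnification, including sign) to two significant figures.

-60

Objective: 1/d_i = 1/f_obj - 1/d_o = 1/1.5 - 1/1.68 = 0.07143 cm^-1, so d_i = 14.000 cm.
m_obj = -d_i/d_o = -14.000/1.68 = -8.333.
Eyepiece angular magnification (image at near point): M_eye = 1 + D/f_e = 1 + 25/4 = 7.250.
Overall M = m_obj x M_eye = (-8.333)(7.250) = -60.42.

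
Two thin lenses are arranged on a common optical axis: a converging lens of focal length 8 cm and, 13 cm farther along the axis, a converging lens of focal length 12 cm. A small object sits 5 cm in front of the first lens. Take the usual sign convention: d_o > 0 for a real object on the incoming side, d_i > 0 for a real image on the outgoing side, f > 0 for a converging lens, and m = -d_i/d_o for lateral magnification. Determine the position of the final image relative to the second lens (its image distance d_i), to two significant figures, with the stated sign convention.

Applying the thin-lens equation to the first lens, 1/8 = 1/5 + 1/d_i1, which gives d_i1 = -13.333 cm.
The intermediate image is virtual, 13.333 cm to the left of lens 1, so d_o2 = L - d_i1 = 13 - (-13.333) = 26.333 cm.
Applying the thin-lens equation again with f_2 = 12 cm and d_o2 = 26.333 cm gives d_i2 = 22.047 cm.

22 cm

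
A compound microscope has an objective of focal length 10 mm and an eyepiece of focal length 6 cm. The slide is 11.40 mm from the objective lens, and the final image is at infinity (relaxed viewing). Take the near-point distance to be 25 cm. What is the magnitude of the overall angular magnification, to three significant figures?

29.8

Convert to cm: f_obj = 10 mm = 1 cm; d_o = 11.40 mm = 1.14 cm.
Objective: 1/d_i = 1/f_obj - 1/d_o = 1/1 - 1/1.14 = 0.12281 cm^-1, so d_i = 8.143 cm.
m_obj = -d_i/d_o = -8.143/1.14 = -7.143.
Eyepiece angular magnification (image at infinity): M_eye = D/f_e = 25/6 = 4.167.
Overall M = m_obj x M_eye = (-7.143)(4.167) = -29.76.
|M| = 29.76.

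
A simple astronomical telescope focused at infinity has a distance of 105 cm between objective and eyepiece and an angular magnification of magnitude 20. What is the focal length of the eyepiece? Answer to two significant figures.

In normal adjustment the tube length equals f_obj + f_eye and |M| = f_obj/f_eye.
So f_obj = 20 f_eye and 20 f_eye + f_eye = 105 cm, giving f_eye = 105/21 = 5.000 cm and f_obj = 100.000 cm.

5.0 cm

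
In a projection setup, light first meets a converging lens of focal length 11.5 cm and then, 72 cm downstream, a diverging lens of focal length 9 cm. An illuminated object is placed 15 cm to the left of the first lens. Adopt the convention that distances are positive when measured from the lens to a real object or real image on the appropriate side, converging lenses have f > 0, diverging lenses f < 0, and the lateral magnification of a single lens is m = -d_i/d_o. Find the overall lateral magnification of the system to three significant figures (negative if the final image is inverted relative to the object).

Applying the thin-lens equation to the first lens, 1/11.5 = 1/15 + 1/d_i1, which gives d_i1 = 49.286 cm.
Its lateral magnification is m_1 = -d_i1/d_o1 = -(49.286)/15 = -3.2857.
The intermediate image is 49.286 cm to the right of lens 1, so d_o2 = L - d_i1 = 72 - 49.286 = 22.714 cm.
Applying the thin-lens equation again with f_2 = -9 cm and d_o2 = 22.714 cm gives d_i2 = -6.446 cm.
m_2 = -(-6.446)/(22.714) = 0.2838.
The system's lateral magnification is m_1 m_2 = (-3.2857)(0.2838) = -0.9324.

-0.932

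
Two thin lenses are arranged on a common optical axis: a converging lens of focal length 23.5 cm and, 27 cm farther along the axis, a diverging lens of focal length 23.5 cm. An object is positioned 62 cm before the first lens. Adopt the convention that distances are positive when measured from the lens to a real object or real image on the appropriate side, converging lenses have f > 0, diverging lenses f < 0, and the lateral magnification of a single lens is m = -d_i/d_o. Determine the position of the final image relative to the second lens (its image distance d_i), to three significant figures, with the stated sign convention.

Applying the thin-lens equation to the first lens, 1/23.5 = 1/62 + 1/d_i1, which gives d_i1 = 37.844 cm.
Since 37.844 cm > 27 cm, the first image lies past the second lens and serves as a virtual object: d_o2 = L - d_i1 = -10.844 cm.
Applying the thin-lens equation again with f_2 = -23.5 cm and d_o2 = -10.844 cm gives d_i2 = 20.136 cm.

20.1 cm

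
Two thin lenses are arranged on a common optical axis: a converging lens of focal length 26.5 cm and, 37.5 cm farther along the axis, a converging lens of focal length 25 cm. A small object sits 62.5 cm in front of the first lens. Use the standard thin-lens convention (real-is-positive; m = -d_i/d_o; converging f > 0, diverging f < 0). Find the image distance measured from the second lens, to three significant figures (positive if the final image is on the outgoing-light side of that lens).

First lens: d_i1 = 1/(1/26.5 - 1/62.5) = 46.007 cm.
This image would form 46.007 cm past lens 1, i.e. 8.507 cm beyond lens 2, so it is a virtual object for lens 2: d_o2 = 37.5 - 46.007 = -8.507 cm.
Second lens: d_i2 = 1/(1/25 - 1/(-8.507)) = 6.347 cm.

6.35 cm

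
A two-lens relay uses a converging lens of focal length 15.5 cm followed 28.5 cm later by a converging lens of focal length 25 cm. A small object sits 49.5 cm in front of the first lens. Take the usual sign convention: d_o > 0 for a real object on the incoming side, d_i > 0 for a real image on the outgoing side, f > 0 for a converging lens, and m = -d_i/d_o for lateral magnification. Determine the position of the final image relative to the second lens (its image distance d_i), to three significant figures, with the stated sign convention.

-7.78 cm

First lens: d_i1 = 1/(1/15.5 - 1/49.5) = 22.566 cm.
That image sits 5.934 cm in front of the second lens, so d_o2 = 5.934 cm.
Second lens: d_i2 = 1/(1/25 - 1/(5.934)) = -7.781 cm.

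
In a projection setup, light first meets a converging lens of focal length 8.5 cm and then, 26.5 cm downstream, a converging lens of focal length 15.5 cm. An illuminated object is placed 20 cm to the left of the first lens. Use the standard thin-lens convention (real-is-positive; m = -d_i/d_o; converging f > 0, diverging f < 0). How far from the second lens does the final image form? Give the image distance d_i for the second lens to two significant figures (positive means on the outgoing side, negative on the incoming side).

-48 cm

Lens 1: 1/d_i1 = 1/f_1 - 1/d_o1 = 1/8.5 - 1/20 = 0.06765 cm^-1, so d_i1 = 14.783 cm.
That image sits 11.717 cm in front of the second lens, so d_o2 = 11.717 cm.
Lens 2: 1/d_i2 = 1/f_2 - 1/d_o2 = 1/15.5 - 1/(11.717) = -0.02083 cm^-1, so d_i2 = -48.014 cm.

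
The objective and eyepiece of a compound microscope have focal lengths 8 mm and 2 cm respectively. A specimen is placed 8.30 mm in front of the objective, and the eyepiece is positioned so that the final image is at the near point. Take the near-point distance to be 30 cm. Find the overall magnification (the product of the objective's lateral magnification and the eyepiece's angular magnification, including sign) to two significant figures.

-430

Convert to cm: f_obj = 8 mm = 0.8 cm; d_o = 8.30 mm = 0.83 cm.
Objective: 1/d_i = 1/f_obj - 1/d_o = 1/0.8 - 1/0.83 = 0.04518 cm^-1, so d_i = 22.133 cm.
m_obj = -d_i/d_o = -22.133/0.83 = -26.667.
Eyepiece angular magnification (image at near point): M_eye = 1 + D/f_e = 1 + 30/2 = 16.000.
Overall M = m_obj x M_eye = (-26.667)(16.000) = -426.67.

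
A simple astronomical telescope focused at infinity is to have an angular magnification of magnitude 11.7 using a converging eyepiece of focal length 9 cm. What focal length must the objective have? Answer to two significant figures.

110 cm

|M| = f_obj/|f_eye|, so f_obj = |M| x |f_eye| = 11.7 x 9 = 105.300 cm.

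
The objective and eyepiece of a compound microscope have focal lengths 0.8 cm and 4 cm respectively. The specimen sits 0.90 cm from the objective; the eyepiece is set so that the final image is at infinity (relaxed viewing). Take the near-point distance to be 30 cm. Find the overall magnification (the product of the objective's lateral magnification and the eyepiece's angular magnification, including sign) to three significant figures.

-60.0

Objective: 1/d_i = 1/f_obj - 1/d_o = 1/0.8 - 1/0.90 = 0.13889 cm^-1, so d_i = 7.200 cm.
m_obj = -d_i/d_o = -7.200/0.90 = -8.000.
Eyepiece angular magnification (image at infinity): M_eye = D/f_e = 30/4 = 7.500.
Overall M = m_obj x M_eye = (-8.000)(7.500) = -60.00.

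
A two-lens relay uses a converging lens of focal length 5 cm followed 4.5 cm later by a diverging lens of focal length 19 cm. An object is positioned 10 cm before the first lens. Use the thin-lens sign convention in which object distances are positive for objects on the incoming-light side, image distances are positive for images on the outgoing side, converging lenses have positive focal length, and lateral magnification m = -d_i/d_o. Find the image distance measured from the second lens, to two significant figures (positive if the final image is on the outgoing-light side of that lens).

7.7 cm

Applying the thin-lens equation to the first lens, 1/5 = 1/10 + 1/d_i1, which gives d_i1 = 10.000 cm.
Since 10.000 cm > 4.5 cm, the first image lies past the second lens and serves as a virtual object: d_o2 = L - d_i1 = -5.500 cm.
Applying the thin-lens equation again with f_2 = -19 cm and d_o2 = -5.500 cm gives d_i2 = 7.741 cm.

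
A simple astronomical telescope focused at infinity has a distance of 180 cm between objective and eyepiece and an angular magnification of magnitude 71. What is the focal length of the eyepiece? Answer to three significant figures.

In normal adjustment the tube length equals f_obj + f_eye and |M| = f_obj/f_eye.
So f_obj = 71 f_eye and 71 f_eye + f_eye = 180 cm, giving f_eye = 180/72 = 2.500 cm and f_obj = 177.500 cm.

2.50 cm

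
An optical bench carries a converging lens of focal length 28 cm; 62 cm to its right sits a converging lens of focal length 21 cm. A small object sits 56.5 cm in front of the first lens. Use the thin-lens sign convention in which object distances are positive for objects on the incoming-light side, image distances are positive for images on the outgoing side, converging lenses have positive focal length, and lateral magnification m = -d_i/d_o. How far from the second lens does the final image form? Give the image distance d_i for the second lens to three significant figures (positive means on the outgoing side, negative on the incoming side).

-9.40 cm

Applying the thin-lens equation to the first lens, 1/28 = 1/56.5 + 1/d_i1, which gives d_i1 = 55.509 cm.
That image sits 6.491 cm in front of the second lens, so d_o2 = 6.491 cm.
Applying the thin-lens equation again with f_2 = 21 cm and d_o2 = 6.491 cm gives d_i2 = -9.395 cm.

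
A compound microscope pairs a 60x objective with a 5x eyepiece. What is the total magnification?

300

The overall magnification of a compound microscope is the product of the objective and eyepiece magnifications:
M = M_obj x M_eye = 60 x 5 = 300.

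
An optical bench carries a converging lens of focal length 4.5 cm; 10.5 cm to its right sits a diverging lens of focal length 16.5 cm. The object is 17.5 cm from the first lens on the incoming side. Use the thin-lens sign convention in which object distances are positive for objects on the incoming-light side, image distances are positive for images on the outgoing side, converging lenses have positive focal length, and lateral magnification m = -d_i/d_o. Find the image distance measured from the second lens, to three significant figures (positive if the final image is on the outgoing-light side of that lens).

Applying the thin-lens equation to the first lens, 1/4.5 = 1/17.5 + 1/d_i1, which gives d_i1 = 6.058 cm.
That image sits 4.442 cm in front of the second lens, so d_o2 = 4.442 cm.
Applying the thin-lens equation again with f_2 = -16.5 cm and d_o2 = 4.442 cm gives d_i2 = -3.500 cm.

-3.50 cm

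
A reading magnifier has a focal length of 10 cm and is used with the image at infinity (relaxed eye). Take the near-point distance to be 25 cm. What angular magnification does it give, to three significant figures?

2.50

M = D/f = 25/10 = 2.500.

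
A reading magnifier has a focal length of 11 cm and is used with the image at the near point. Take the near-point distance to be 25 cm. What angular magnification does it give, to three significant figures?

3.27

M = 1 + D/f = 1 + 25/11 = 3.273.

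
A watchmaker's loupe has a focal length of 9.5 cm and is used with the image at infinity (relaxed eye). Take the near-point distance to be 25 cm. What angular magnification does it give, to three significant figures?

2.63

M = D/f = 25/9.5 = 2.632.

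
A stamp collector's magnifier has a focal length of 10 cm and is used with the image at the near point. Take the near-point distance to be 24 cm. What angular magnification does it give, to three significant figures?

3.40

M = 1 + D/f = 1 + 24/10 = 3.400.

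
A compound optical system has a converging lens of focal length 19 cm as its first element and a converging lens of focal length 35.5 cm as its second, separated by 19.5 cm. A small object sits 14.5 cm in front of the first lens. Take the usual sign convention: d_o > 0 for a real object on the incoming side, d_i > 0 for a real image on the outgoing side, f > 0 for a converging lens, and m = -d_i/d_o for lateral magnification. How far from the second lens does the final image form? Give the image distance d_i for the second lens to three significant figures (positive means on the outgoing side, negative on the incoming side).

63.4 cm

Applying the thin-lens equation to the first lens, 1/19 = 1/14.5 + 1/d_i1, which gives d_i1 = -61.222 cm.
The intermediate image is virtual, 61.222 cm to the left of lens 1, so d_o2 = L - d_i1 = 19.5 - (-61.222) = 80.722 cm.
Applying the thin-lens equation again with f_2 = 35.5 cm and d_o2 = 80.722 cm gives d_i2 = 63.368 cm.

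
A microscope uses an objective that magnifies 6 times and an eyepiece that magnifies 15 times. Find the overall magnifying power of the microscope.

The overall magnification of a compound microscope is the product of the objective and eyepiece magnifications:
M = M_obj x M_eye = 6 x 15 = 90.

90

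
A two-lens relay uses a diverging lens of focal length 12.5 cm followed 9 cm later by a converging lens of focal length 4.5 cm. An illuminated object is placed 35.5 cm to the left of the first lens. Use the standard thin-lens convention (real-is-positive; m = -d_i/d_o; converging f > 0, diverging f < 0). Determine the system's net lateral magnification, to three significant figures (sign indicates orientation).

Lens 1: 1/d_i1 = 1/f_1 - 1/d_o1 = 1/(-12.5) - 1/35.5 = -0.10817 cm^-1, so d_i1 = -9.245 cm.
m_1 = -(-9.245)/35.5 = 0.2604.
The intermediate image is virtual, 9.245 cm to the left of lens 1, so d_o2 = L - d_i1 = 9 - (-9.245) = 18.245 cm.
Lens 2: 1/d_i2 = 1/f_2 - 1/d_o2 = 1/4.5 - 1/(18.245) = 0.16741 cm^-1, so d_i2 = 5.973 cm.
m_2 = -(5.973)/(18.245) = -0.3274.
Overall magnification: m = m_1 m_2 = -0.0853.

-0.0853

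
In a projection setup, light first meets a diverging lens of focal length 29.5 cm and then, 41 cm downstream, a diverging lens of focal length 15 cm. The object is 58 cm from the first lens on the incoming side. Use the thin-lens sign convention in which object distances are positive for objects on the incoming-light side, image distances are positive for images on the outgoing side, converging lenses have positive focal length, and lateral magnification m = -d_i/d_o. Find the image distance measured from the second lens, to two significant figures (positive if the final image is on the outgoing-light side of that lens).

Lens 1: 1/d_i1 = 1/f_1 - 1/d_o1 = 1/(-29.5) - 1/58 = -0.05114 cm^-1, so d_i1 = -19.554 cm.
The intermediate image is virtual, 19.554 cm to the left of lens 1, so d_o2 = L - d_i1 = 41 - (-19.554) = 60.554 cm.
Lens 2: 1/d_i2 = 1/f_2 - 1/d_o2 = 1/(-15) - 1/(60.554) = -0.08318 cm^-1, so d_i2 = -12.022 cm.

-12 cm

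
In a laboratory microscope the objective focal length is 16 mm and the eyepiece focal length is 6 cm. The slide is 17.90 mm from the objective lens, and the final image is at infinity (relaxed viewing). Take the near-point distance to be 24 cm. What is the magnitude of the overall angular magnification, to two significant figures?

34

Convert to cm: f_obj = 16 mm = 1.6 cm; d_o = 17.90 mm = 1.79 cm.
Objective: 1/d_i = 1/f_obj - 1/d_o = 1/1.6 - 1/1.79 = 0.06634 cm^-1, so d_i = 15.074 cm.
m_obj = -d_i/d_o = -15.074/1.79 = -8.421.
Eyepiece angular magnification (image at infinity): M_eye = D/f_e = 24/6 = 4.000.
Overall M = m_obj x M_eye = (-8.421)(4.000) = -33.68.
|M| = 33.68.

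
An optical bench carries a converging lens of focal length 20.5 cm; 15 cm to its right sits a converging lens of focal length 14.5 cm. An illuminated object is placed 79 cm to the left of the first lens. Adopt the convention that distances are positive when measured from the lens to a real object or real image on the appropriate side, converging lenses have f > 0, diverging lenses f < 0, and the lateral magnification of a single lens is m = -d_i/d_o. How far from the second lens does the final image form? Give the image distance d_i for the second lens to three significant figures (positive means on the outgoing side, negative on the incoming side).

Lens 1: 1/d_i1 = 1/f_1 - 1/d_o1 = 1/20.5 - 1/79 = 0.03612 cm^-1, so d_i1 = 27.684 cm.
This image would form 27.684 cm past lens 1, i.e. 12.684 cm beyond lens 2, so it is a virtual object for lens 2: d_o2 = 15 - 27.684 = -12.684 cm.
Lens 2: 1/d_i2 = 1/f_2 - 1/d_o2 = 1/14.5 - 1/(-12.684) = 0.14781 cm^-1, so d_i2 = 6.766 cm.

6.77 cm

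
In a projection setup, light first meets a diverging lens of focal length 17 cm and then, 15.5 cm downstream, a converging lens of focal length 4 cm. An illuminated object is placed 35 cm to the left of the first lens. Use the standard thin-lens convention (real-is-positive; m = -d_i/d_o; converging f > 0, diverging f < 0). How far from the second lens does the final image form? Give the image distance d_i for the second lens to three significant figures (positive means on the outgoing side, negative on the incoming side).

4.70 cm

First lens: d_i1 = 1/(1/(-17) - 1/35) = -11.442 cm.
With d_i1 < 0 the first image is virtual and lies on the object side; the object distance for lens 2 is d_o2 = 15.5 - (-11.442) = 26.942 cm.
Second lens: d_i2 = 1/(1/4 - 1/(26.942)) = 4.697 cm.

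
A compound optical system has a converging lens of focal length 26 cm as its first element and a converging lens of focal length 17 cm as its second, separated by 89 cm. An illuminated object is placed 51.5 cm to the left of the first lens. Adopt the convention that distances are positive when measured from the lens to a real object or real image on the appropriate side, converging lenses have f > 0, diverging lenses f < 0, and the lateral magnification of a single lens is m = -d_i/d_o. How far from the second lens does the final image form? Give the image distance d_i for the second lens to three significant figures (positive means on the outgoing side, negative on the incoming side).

31.8 cm

Applying the thin-lens equation to the first lens, 1/26 = 1/51.5 + 1/d_i1, which gives d_i1 = 52.510 cm.
Object distance for lens 2: d_o2 = 89 - 52.510 = 36.490 cm.
Applying the thin-lens equation again with f_2 = 17 cm and d_o2 = 36.490 cm gives d_i2 = 31.828 cm.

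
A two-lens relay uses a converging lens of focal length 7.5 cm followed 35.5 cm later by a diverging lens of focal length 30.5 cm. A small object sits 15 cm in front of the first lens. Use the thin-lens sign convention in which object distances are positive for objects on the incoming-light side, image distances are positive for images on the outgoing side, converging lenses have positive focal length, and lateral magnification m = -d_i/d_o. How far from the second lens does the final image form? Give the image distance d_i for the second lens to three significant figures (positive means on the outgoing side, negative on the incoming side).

Applying the thin-lens equation to the first lens, 1/7.5 = 1/15 + 1/d_i1, which gives d_i1 = 15.000 cm.
That image sits 20.500 cm in front of the second lens, so d_o2 = 20.500 cm.
Applying the thin-lens equation again with f_2 = -30.5 cm and d_o2 = 20.500 cm gives d_i2 = -12.260 cm.

-12.3 cm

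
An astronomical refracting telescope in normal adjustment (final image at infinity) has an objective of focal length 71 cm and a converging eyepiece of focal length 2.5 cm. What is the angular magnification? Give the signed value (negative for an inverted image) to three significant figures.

M = -f_obj/f_eye = -71/(2.5) = -28.400.

-28.4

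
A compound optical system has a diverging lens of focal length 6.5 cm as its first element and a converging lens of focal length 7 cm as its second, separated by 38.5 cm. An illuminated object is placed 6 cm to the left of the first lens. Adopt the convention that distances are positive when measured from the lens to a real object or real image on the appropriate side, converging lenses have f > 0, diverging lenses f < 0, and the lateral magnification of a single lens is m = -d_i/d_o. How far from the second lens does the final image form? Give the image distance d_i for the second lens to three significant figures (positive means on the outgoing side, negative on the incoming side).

Lens 1: 1/d_i1 = 1/f_1 - 1/d_o1 = 1/(-6.5) - 1/6 = -0.32051 cm^-1, so d_i1 = -3.120 cm.
With d_i1 < 0 the first image is virtual and lies on the object side; the object distance for lens 2 is d_o2 = 38.5 - (-3.120) = 41.620 cm.
Lens 2: 1/d_i2 = 1/f_2 - 1/d_o2 = 1/7 - 1/(41.620) = 0.11883 cm^-1, so d_i2 = 8.415 cm.

8.42 cm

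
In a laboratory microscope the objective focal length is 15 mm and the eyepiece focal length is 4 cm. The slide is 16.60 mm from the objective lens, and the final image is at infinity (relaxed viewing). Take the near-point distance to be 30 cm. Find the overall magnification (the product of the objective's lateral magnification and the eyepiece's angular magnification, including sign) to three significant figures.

Convert to cm: f_obj = 15 mm = 1.5 cm; d_o = 16.60 mm = 1.66 cm.
Objective: 1/d_i = 1/f_obj - 1/d_o = 1/1.5 - 1/1.66 = 0.06426 cm^-1, so d_i = 15.563 cm.
m_obj = -d_i/d_o = -15.563/1.66 = -9.375.
Eyepiece angular magnification (image at infinity): M_eye = D/f_e = 30/4 = 7.500.
Overall M = m_obj x M_eye = (-9.375)(7.500) = -70.31.

-70.3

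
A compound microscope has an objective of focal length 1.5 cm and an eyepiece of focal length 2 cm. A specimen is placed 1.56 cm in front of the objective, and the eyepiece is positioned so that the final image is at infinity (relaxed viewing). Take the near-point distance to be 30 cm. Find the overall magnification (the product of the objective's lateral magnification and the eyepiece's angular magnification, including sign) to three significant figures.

-375

Objective: 1/d_i = 1/f_obj - 1/d_o = 1/1.5 - 1/1.56 = 0.02564 cm^-1, so d_i = 39.000 cm.
m_obj = -d_i/d_o = -39.000/1.56 = -25.000.
Eyepiece angular magnification (image at infinity): M_eye = D/f_e = 30/2 = 15.000.
Overall M = m_obj x M_eye = (-25.000)(15.000) = -375.00.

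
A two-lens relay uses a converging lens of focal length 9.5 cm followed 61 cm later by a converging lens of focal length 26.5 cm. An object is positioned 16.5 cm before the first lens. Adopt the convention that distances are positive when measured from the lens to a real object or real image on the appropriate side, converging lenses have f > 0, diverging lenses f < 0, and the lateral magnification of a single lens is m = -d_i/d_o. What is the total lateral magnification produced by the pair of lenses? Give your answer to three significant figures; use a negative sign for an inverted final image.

First lens: d_i1 = 1/(1/9.5 - 1/16.5) = 22.393 cm.
m_1 = -(22.393)/16.5 = -1.3571.
The intermediate image is 22.393 cm to the right of lens 1, so d_o2 = L - d_i1 = 61 - 22.393 = 38.607 cm.
Second lens: d_i2 = 1/(1/26.5 - 1/(38.607)) = 84.503 cm.
m_2 = -(84.503)/(38.607) = -2.1888.
The system's lateral magnification is m_1 m_2 = (-1.3571)(-2.1888) = 2.9705.

2.97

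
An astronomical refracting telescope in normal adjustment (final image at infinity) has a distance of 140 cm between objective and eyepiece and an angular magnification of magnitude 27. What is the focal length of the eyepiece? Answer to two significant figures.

5.0 cm

In normal adjustment the tube length equals f_obj + f_eye and |M| = f_obj/f_eye.
So f_obj = 27 f_eye and 27 f_eye + f_eye = 140 cm, giving f_eye = 140/28 = 5.000 cm and f_obj = 135.000 cm.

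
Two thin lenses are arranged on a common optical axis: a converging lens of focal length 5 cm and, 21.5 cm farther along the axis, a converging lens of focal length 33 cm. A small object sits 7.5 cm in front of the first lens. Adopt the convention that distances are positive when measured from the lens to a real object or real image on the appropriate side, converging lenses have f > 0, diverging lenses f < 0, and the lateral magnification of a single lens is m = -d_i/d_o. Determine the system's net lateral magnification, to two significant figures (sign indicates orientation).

First lens: d_i1 = 1/(1/5 - 1/7.5) = 15.000 cm.
m_1 = -(15.000)/7.5 = -2.0000.
That image sits 6.500 cm in front of the second lens, so d_o2 = 6.500 cm.
Second lens: d_i2 = 1/(1/33 - 1/(6.500)) = -8.094 cm.
m_2 = -(-8.094)/(6.500) = 1.2453.
Overall magnification: m = m_1 m_2 = -2.4906.

-2.5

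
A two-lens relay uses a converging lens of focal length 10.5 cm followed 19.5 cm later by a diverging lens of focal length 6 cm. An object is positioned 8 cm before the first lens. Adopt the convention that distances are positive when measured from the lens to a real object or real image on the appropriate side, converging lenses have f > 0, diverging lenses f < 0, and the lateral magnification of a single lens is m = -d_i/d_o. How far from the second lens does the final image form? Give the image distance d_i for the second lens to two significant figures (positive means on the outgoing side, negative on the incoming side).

First lens: d_i1 = 1/(1/10.5 - 1/8) = -33.600 cm.
The intermediate image is virtual, 33.600 cm to the left of lens 1, so d_o2 = L - d_i1 = 19.5 - (-33.600) = 53.100 cm.
Second lens: d_i2 = 1/(1/(-6) - 1/(53.100)) = -5.391 cm.

-5.4 cm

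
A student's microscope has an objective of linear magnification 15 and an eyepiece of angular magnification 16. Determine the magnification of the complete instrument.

240

The overall magnification of a compound microscope is the product of the objective and eyepiece magnifications:
M = M_obj x M_eye = 15 x 16 = 240.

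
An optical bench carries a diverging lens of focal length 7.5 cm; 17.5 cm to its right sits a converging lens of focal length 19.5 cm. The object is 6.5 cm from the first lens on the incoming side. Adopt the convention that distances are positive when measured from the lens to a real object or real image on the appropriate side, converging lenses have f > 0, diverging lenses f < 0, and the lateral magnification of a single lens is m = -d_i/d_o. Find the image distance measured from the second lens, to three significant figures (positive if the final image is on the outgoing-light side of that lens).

First lens: d_i1 = 1/(1/(-7.5) - 1/6.5) = -3.482 cm.
With d_i1 < 0 the first image is virtual and lies on the object side; the object distance for lens 2 is d_o2 = 17.5 - (-3.482) = 20.982 cm.
Second lens: d_i2 = 1/(1/19.5 - 1/(20.982)) = 276.054 cm.

276 cm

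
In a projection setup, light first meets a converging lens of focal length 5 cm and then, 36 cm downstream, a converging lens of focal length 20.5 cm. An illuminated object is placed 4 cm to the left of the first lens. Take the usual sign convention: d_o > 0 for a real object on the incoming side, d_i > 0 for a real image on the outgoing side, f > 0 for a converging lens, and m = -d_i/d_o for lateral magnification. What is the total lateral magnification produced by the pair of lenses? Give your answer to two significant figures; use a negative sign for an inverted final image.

Lens 1: 1/d_i1 = 1/f_1 - 1/d_o1 = 1/5 - 1/4 = -0.05000 cm^-1, so d_i1 = -20.000 cm.
m_1 = -(-20.000)/4 = 5.0000.
With d_i1 < 0 the first image is virtual and lies on the object side; the object distance for lens 2 is d_o2 = 36 - (-20.000) = 56.000 cm.
Lens 2: 1/d_i2 = 1/f_2 - 1/d_o2 = 1/20.5 - 1/(56.000) = 0.03092 cm^-1, so d_i2 = 32.338 cm.
m_2 = -(32.338)/(56.000) = -0.5775.
The system's lateral magnification is m_1 m_2 = (5.0000)(-0.5775) = -2.8873.

-2.9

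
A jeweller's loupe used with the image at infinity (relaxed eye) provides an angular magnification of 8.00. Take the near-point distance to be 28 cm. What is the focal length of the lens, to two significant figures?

For the image at infinity, M = D/f.
f = D/M = 28/8.0 = 3.500 cm.

3.5 cm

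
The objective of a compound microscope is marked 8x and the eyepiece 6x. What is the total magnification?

48

The overall magnification of a compound microscope is the product of the objective and eyepiece magnifications:
M = M_obj x M_eye = 8 x 6 = 48.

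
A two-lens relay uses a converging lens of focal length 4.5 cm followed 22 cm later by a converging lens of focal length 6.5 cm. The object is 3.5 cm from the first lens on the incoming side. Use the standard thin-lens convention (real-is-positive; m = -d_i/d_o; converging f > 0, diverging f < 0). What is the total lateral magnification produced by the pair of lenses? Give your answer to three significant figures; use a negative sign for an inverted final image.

Lens 1: 1/d_i1 = 1/f_1 - 1/d_o1 = 1/4.5 - 1/3.5 = -0.06349 cm^-1, so d_i1 = -15.750 cm.
m_1 = -(-15.750)/3.5 = 4.5000.
The intermediate image is virtual, 15.750 cm to the left of lens 1, so d_o2 = L - d_i1 = 22 - (-15.750) = 37.750 cm.
Lens 2: 1/d_i2 = 1/f_2 - 1/d_o2 = 1/6.5 - 1/(37.750) = 0.12736 cm^-1, so d_i2 = 7.852 cm.
m_2 = -(7.852)/(37.750) = -0.2080.
Total m = m_1 x m_2 = (4.5000)(-0.2080) = -0.9360.

-0.936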